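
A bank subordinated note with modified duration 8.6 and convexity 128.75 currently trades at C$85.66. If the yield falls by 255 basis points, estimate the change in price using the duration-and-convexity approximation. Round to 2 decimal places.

+C$22.37

Duration effect: -D_mod·Δy = -8.6 × (-0.0255) = +0.219300
Convexity effect: ½·C·(Δy)² = 0.5 × 128.75 × (-0.0255)² = +0.04185984375
ΔP/P ≈ +0.219300 + 0.04185984375 = +0.26115984375
ΔP ≈ 85.66 × (+0.26115984375) = +22.370952215625.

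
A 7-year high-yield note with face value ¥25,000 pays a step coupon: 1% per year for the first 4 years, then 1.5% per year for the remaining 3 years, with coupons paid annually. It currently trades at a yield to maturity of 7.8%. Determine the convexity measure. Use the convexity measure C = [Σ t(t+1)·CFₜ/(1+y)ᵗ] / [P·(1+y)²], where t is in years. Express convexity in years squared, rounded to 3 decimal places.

With y = 0.078:
  t   CF        PV=CF/(1+0.078)^t    t·PV        t(t+1)·PV
  1       250.00       231.9109       231.9109         463.8219
  2       250.00       215.1307       430.2615       1,290.7845
  3       250.00       199.5647       598.6941       2,394.7764
  4       250.00       185.1250       740.4998       3,702.4991
  5       375.00       257.5950     1,287.9751       7,727.8506
  6       375.00       238.9564     1,433.7385      10,036.1696
  7    25,375.00    14,999.4289   104,996.0026     839,968.0208
  Σ                 16,327.7117   109,719.0826     865,583.9230
P = 16,327.7117.
Convexity = Σ t(t+1)·PV / [P·(1+y)²] = 865,583.9230 / (16,327.7117 × 1.162084) = 45.61906.

45.619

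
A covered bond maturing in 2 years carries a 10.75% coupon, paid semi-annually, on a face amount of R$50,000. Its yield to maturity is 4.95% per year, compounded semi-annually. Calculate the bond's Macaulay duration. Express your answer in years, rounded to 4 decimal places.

1.8604 years

Periodic yield y = 0.02475. Discount each cash flow and weight by its period:
  t   CF        PV=CF/(1+0.02475)^t    t·PV
  1     2,687.50     2,622.5909     2,622.5909
  2     2,687.50     2,559.2495     5,118.4989
  3     2,687.50     2,497.4379     7,492.3136
  4    52,687.50    47,778.8711   191,115.4843
  Σ                 55,458.1493   206,348.8877
Price P = Σ PV = 55,458.1493.
Macaulay duration = Σ(t·PV) / P = 206,348.8877 / 55,458.1493 = 3.72080 half-year periods.
In years: 3.72080 / 2 = 1.86040 years.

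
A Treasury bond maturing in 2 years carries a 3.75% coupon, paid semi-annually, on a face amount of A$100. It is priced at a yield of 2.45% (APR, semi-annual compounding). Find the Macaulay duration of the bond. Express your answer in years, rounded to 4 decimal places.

Periodic yield y = 0.01225. Discount each cash flow and weight by its period:
  t   CF        PV=CF/(1+0.01225)^t    t·PV
  1        1.875         1.8523         1.8523
  2        1.875         1.8299         3.6598
  3        1.875         1.8077         5.4232
  4      101.875        97.0323       388.1293
  Σ                    102.5223       399.0647
Price P = Σ PV = 102.5223.
Macaulay duration = Σ(t·PV) / P = 399.0647 / 102.5223 = 3.89247 half-year periods.
In years: 3.89247 / 2 = 1.94623 years.

1.9462 years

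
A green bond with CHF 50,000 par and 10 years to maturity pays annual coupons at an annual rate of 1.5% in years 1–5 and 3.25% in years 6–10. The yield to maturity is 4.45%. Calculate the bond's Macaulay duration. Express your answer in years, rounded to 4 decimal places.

9.1458 years

Periodic yield y = 0.0445. Discount each cash flow and weight by its year:
  t   CF        PV=CF/(1+0.0445)^t    t·PV
  1       750.00       718.0469       718.0469
  2       750.00       687.4552     1,374.9103
  3       750.00       658.1667     1,974.5002
  4       750.00       630.1261     2,520.5045
  5       750.00       603.2802     3,016.4008
  6     1,625.00     1,251.4189     7,508.5132
  7     1,625.00     1,198.1033     8,386.7229
  8     1,625.00     1,147.0591     9,176.4731
  9     1,625.00     1,098.1897     9,883.7073
  10   51,625.00    33,402.2423   334,022.4226
  Σ                 41,394.0883   378,582.2019
Price P = Σ PV = 41,394.0883.
Macaulay duration = Σ(t·PV) / P = 378,582.2019 / 41,394.0883 = 9.14580 years.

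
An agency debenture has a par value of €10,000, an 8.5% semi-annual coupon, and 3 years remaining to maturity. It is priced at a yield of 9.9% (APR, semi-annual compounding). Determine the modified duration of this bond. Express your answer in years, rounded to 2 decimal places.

2.58 years

Periodic yield y = 0.0495. First find Macaulay duration:
  t   CF        PV=CF/(1+0.0495)^t    t·PV
  1       425.00       404.9547       404.9547
  2       425.00       385.8549       771.7098
  3       425.00       367.6560     1,102.9679
  4       425.00       350.3153     1,401.2614
  5       425.00       333.7926     1,668.9630
  6    10,425.00     7,801.5592    46,809.3550
  Σ                  9,644.1327    52,159.2118
P = 9,644.1327; Macaulay duration = 52,159.2118 / 9,644.1327 = 5.40839 half-year periods = 2.70419 years.
Modified duration = D_Mac / (1 + y) = 2.70419 / 1.0495 = 2.57665 years.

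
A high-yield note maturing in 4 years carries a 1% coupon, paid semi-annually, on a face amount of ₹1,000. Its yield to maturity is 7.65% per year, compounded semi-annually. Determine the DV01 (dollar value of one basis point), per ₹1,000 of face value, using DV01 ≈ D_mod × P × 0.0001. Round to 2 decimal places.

₹0.29

Periodic yield y = 0.03825.
  t   CF        PV=CF/(1+0.03825)^t    t·PV
  1         5.00         4.8158         4.8158
  2         5.00         4.6384         9.2768
  3         5.00         4.4675        13.4025
  4         5.00         4.3029        17.2116
  5         5.00         4.1444        20.7219
  6         5.00         3.9917        23.9502
  7         5.00         3.8446        26.9125
  8     1,005.00       744.3043     5,954.4346
  Σ                    774.5096     6,070.7260
P = 774.5096; D_Mac = 7.83815 half-year periods = 3.91908 yrs; D_mod = 3.77469 yrs.
DV01 ≈ 3.77469 × 774.5096 × 0.0001 = 0.292354.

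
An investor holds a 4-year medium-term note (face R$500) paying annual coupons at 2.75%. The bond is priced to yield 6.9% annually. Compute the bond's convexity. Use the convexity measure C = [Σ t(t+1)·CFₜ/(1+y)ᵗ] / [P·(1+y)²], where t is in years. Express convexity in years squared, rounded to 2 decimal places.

With y = 0.069:
  t   CF        PV=CF/(1+0.069)^t    t·PV        t(t+1)·PV
  1        13.75        12.8625        12.8625          25.7250
  2        13.75        12.0323        24.0645          72.1936
  3        13.75        11.2556        33.7669         135.0675
  4       513.75       393.4060     1,573.6241       7,868.1206
  Σ                    429.5564     1,644.3180       8,101.1067
P = 429.5564.
Convexity = Σ t(t+1)·PV / [P·(1+y)²] = 8,101.1067 / (429.5564 × 1.142761) = 16.50322.

16.50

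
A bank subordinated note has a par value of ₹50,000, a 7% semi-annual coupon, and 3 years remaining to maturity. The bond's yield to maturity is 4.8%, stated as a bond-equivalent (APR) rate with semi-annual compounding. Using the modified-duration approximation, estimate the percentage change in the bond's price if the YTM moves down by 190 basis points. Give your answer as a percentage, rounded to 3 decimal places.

Periodic yield y = 0.024. Modified duration first:
  t   CF        PV=CF/(1+0.024)^t    t·PV
  1     1,750.00     1,708.9844     1,708.9844
  2     1,750.00     1,668.9301     3,337.8601
  3     1,750.00     1,629.8145     4,889.4435
  4     1,750.00     1,591.6157     6,366.4629
  5     1,750.00     1,554.3122     7,771.5612
  6    51,750.00    44,885.9699   269,315.8196
  Σ                 53,039.6268   293,390.1317
P = 53,039.6268; D_Mac = 5.53153 half-year periods = 2.76576 yrs; D_mod = 2.76576/(1+0.024) = 2.70094 yrs.
ΔP/P ≈ -D_mod · Δy = -2.70094 × (-0.019) = +0.051318 = +5.1318%.

+5.132%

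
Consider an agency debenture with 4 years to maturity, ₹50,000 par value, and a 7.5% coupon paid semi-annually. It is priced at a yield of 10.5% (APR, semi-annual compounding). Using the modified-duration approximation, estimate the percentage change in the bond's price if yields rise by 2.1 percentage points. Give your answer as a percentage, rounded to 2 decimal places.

Periodic yield y = 0.0525. Modified duration first:
  t   CF        PV=CF/(1+0.0525)^t    t·PV
  1     1,875.00     1,781.4727     1,781.4727
  2     1,875.00     1,692.6106     3,385.2213
  3     1,875.00     1,608.1811     4,824.5434
  4     1,875.00     1,527.9631     6,111.8522
  5     1,875.00     1,451.7464     7,258.7319
  6     1,875.00     1,379.3315     8,275.9888
  7     1,875.00     1,310.5287     9,173.7010
  8    51,875.00    34,449.3692   275,594.9534
  Σ                 45,201.2032   316,406.4646
P = 45,201.2032; D_Mac = 6.99996 half-year periods = 3.49998 yrs; D_mod = 3.49998/(1+0.0525) = 3.32540 yrs.
ΔP/P ≈ -D_mod · Δy = -3.32540 × (+0.021) = -0.069833 = -6.9833%.

-6.98%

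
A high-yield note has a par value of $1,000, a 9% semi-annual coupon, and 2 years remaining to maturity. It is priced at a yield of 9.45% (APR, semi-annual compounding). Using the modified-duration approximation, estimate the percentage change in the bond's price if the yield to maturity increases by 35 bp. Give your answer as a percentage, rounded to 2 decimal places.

Periodic yield y = 0.04725. Modified duration first:
  t   CF        PV=CF/(1+0.04725)^t    t·PV
  1        45.00        42.9697        42.9697
  2        45.00        41.0310        82.0619
  3        45.00        39.1797       117.5392
  4     1,045.00       868.7900     3,475.1600
  Σ                    991.9704     3,717.7308
P = 991.9704; D_Mac = 3.74782 half-year periods = 1.87391 yrs; D_mod = 1.87391/(1+0.04725) = 1.78936 yrs.
ΔP/P ≈ -D_mod · Δy = -1.78936 × (+0.0035) = -0.006263 = -0.6263%.

-0.63%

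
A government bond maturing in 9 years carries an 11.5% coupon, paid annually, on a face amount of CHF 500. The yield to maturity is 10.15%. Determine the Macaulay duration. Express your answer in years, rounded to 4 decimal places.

Periodic yield y = 0.1015. Discount each cash flow and weight by its year:
  t   CF        PV=CF/(1+0.1015)^t    t·PV
  1        57.50        52.2015        52.2015
  2        57.50        47.3913        94.7826
  3        57.50        43.0244       129.0731
  4        57.50        39.0598       156.2391
  5        57.50        35.4605       177.3027
  6        57.50        32.1930       193.1577
  7        57.50        29.2265       204.5853
  8        57.50        26.5333       212.2667
  9       557.50       233.5524     2,101.9717
  Σ                    538.6427     3,321.5805
Price P = Σ PV = 538.6427.
Macaulay duration = Σ(t·PV) / P = 3,321.5805 / 538.6427 = 6.16657 years.

6.1666 years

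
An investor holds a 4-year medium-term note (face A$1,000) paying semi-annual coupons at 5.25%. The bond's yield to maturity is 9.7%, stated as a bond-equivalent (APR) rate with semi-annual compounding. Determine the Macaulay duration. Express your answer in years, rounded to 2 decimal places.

3.63 years

Periodic yield y = 0.0485. Discount each cash flow and weight by its period:
  t   CF        PV=CF/(1+0.0485)^t    t·PV
  1        26.25        25.0358        25.0358
  2        26.25        23.8777        47.7554
  3        26.25        22.7732        68.3196
  4        26.25        21.7198        86.8791
  5        26.25        20.7151       103.5755
  6        26.25        19.7569       118.5414
  7        26.25        18.8430       131.9011
  8     1,026.25       702.5960     5,620.7682
  Σ                    855.3175     6,202.7761
Price P = Σ PV = 855.3175.
Macaulay duration = Σ(t·PV) / P = 6,202.7761 / 855.3175 = 7.25202 half-year periods.
In years: 7.25202 / 2 = 3.62601 years.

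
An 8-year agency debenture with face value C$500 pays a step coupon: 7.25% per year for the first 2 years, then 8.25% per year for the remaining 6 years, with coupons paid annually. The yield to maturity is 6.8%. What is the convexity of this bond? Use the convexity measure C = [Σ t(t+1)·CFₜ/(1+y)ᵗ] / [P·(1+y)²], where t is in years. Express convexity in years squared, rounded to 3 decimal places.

45.655

With y = 0.068:
  t   CF        PV=CF/(1+0.068)^t    t·PV        t(t+1)·PV
  1        36.25        33.9419        33.9419          67.8839
  2        36.25        31.7808        63.5617         190.6851
  3        41.25        33.8618       101.5854         406.3417
  4        41.25        31.7058       126.8233         634.1163
  5        41.25        29.6871       148.4355         890.6128
  6        41.25        27.7969       166.7814       1,167.4700
  7        41.25        26.0271       182.1894       1,457.5156
  8       541.25       319.7628     2,558.1021      23,022.9189
  Σ                    534.5643     3,381.4208      27,837.5444
P = 534.5643.
Convexity = Σ t(t+1)·PV / [P·(1+y)²] = 27,837.5444 / (534.5643 × 1.140624) = 45.65502.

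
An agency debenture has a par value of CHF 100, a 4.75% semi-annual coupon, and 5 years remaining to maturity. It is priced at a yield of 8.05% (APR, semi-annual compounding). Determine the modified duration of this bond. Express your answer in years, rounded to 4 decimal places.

Periodic yield y = 0.04025. First find Macaulay duration:
  t   CF        PV=CF/(1+0.04025)^t    t·PV
  1        2.375         2.2831         2.2831
  2        2.375         2.1948         4.3895
  3        2.375         2.1098         6.3295
  4        2.375         2.0282         8.1128
  5        2.375         1.9497         9.7487
  6        2.375         1.8743        11.2458
  7        2.375         1.8018        12.6124
  8        2.375         1.7321        13.8564
  9        2.375         1.6650        14.9853
  10     102.375        68.9948       689.9485
  Σ                     86.6337       773.5121
P = 86.6337; Macaulay duration = 773.5121 / 86.6337 = 8.92854 half-year periods = 4.46427 years.
Modified duration = D_Mac / (1 + y) = 4.46427 / 1.04025 = 4.29154 years.

4.2915 years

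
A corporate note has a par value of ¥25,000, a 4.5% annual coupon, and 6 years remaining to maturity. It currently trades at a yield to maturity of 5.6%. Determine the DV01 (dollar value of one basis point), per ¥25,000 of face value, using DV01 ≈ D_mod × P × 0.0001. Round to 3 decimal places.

¥12.016

Periodic yield y = 0.056.
  t   CF        PV=CF/(1+0.056)^t    t·PV
  1     1,125.00     1,065.3409     1,065.3409
  2     1,125.00     1,008.8456     2,017.6911
  3     1,125.00       955.3462     2,866.0385
  4     1,125.00       904.6839     3,618.7355
  5     1,125.00       856.7082     4,283.5411
  6    26,125.00    18,839.6482   113,037.8895
  Σ                 23,630.5730   126,889.2366
P = 23,630.5730; D_Mac = 5.36971 yrs; D_mod = 5.08495 yrs.
DV01 ≈ 5.08495 × 23,630.5730 × 0.0001 = 12.016026.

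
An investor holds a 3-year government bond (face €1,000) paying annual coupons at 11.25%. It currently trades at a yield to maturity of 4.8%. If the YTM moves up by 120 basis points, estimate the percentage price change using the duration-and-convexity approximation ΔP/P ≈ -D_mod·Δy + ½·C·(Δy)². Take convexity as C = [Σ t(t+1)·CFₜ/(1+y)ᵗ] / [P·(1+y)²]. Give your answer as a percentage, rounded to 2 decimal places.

-3.06%

With y = 0.048:
  t   CF        PV=CF/(1+0.048)^t    t·PV        t(t+1)·PV
  1       112.50       107.3473       107.3473         214.6947
  2       112.50       102.4307       204.8613         614.5839
  3     1,112.50       966.5319     2,899.5956      11,598.3822
  Σ                  1,176.3098     3,211.8042      12,427.6608
P = 1,176.3098; D_Mac = 2.73041 yrs; D_mod = 2.60535 yrs; C = 9.61934.
Duration effect: -2.60535 × (+0.012) = -0.031264
Convexity effect: 0.5 × 9.61934 × (0.012)² = +0.0006926
ΔP/P ≈ -0.031264 + 0.0006926 = -0.030572 = -3.0572%.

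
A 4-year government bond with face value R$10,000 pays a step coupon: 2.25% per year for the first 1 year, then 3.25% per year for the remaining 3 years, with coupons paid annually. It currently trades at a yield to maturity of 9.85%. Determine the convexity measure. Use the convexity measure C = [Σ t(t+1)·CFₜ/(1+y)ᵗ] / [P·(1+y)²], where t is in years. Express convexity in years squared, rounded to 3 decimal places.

With y = 0.0985:
  t   CF        PV=CF/(1+0.0985)^t    t·PV        t(t+1)·PV
  1       225.00       204.8248       204.8248         409.6495
  2       325.00       269.3291       538.6581       1,615.9744
  3       325.00       245.1789       735.5368       2,942.1474
  4    10,325.00     7,090.7115    28,362.8460     141,814.2299
  Σ                  7,810.0443    29,841.8657     146,782.0013
P = 7,810.0443.
Convexity = Σ t(t+1)·PV / [P·(1+y)²] = 146,782.0013 / (7,810.0443 × 1.206702) = 15.57468.

15.575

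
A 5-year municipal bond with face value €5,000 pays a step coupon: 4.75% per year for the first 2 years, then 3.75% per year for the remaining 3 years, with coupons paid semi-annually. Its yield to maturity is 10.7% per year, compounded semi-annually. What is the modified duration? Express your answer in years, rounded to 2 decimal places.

4.22 years

Periodic yield y = 0.0535. First find Macaulay duration:
  t   CF        PV=CF/(1+0.0535)^t    t·PV
  1       118.75       112.7195       112.7195
  2       118.75       106.9953       213.9905
  3       118.75       101.5617       304.6851
  4       118.75        96.4041       385.6164
  5        93.75        72.2435       361.2173
  6        93.75        68.5747       411.4483
  7        93.75        65.0923       455.6460
  8        93.75        61.7867       494.2936
  9        93.75        58.6490       527.8408
  10    5,093.75     3,024.7691    30,247.6909
  Σ                  3,768.7958    33,515.1484
P = 3,768.7958; Macaulay duration = 33,515.1484 / 3,768.7958 = 8.89280 half-year periods = 4.44640 years.
Modified duration = D_Mac / (1 + y) = 4.44640 / 1.0535 = 4.22060 years.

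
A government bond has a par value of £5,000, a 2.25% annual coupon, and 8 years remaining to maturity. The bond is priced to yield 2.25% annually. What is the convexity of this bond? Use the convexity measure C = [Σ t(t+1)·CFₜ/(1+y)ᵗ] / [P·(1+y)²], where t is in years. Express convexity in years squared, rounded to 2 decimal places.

62.13

With y = 0.0225:
  t   CF        PV=CF/(1+0.0225)^t    t·PV        t(t+1)·PV
  1       112.50       110.0244       110.0244         220.0489
  2       112.50       107.6034       215.2067         645.6202
  3       112.50       105.2356       315.7067       1,262.8269
  4       112.50       102.9199       411.6795       2,058.3975
  5       112.50       100.6551       503.2757       3,019.6541
  6       112.50        98.4402       590.6414       4,134.4897
  7       112.50        96.2741       673.9184       5,391.3476
  8     5,112.50     4,278.8473    34,230.7784     308,077.0053
  Σ                  5,000.0000    37,051.2313     324,809.3902
P = 5,000.0000.
Convexity = Σ t(t+1)·PV / [P·(1+y)²] = 324,809.3902 / (5,000.0000 × 1.045506) = 62.13438.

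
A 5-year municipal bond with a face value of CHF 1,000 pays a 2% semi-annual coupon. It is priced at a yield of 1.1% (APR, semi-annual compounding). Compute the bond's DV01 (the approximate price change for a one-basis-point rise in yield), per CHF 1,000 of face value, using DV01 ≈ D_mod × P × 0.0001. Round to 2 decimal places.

Periodic yield y = 0.0055.
  t   CF        PV=CF/(1+0.0055)^t    t·PV
  1        10.00         9.9453         9.9453
  2        10.00         9.8909        19.7818
  3        10.00         9.8368        29.5104
  4        10.00         9.7830        39.1320
  5        10.00         9.7295        48.6474
  6        10.00         9.6763        58.0576
  7        10.00         9.6233        67.3633
  8        10.00         9.5707        76.5655
  9        10.00         9.5183        85.6651
  10    1,010.00       956.0941     9,560.9407
  Σ                  1,043.6682     9,995.6091
P = 1,043.6682; D_Mac = 9.57738 half-year periods = 4.78869 yrs; D_mod = 4.76250 yrs.
DV01 ≈ 4.76250 × 1,043.6682 × 0.0001 = 0.497047.

CHF 0.50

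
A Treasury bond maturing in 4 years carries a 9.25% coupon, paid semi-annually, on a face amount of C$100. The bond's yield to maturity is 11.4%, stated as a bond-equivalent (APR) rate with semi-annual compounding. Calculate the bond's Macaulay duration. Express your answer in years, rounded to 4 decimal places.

3.4093 years

Periodic yield y = 0.057. Discount each cash flow and weight by its period:
  t   CF        PV=CF/(1+0.057)^t    t·PV
  1        4.625         4.3756         4.3756
  2        4.625         4.1396         8.2793
  3        4.625         3.9164        11.7492
  4        4.625         3.7052        14.8208
  5        4.625         3.5054        17.5270
  6        4.625         3.3164        19.8982
  7        4.625         3.1375        21.9627
  8      104.625        67.1484       537.1871
  Σ                     93.2445       635.7997
Price P = Σ PV = 93.2445.
Macaulay duration = Σ(t·PV) / P = 635.7997 / 93.2445 = 6.81863 half-year periods.
In years: 6.81863 / 2 = 3.40932 years.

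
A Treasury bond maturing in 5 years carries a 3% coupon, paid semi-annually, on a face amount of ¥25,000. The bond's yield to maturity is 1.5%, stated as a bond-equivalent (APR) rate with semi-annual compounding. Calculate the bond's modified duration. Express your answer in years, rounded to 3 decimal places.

Periodic yield y = 0.0075. First find Macaulay duration:
  t   CF        PV=CF/(1+0.0075)^t    t·PV
  1       375.00       372.2084       372.2084
  2       375.00       369.4377       738.8753
  3       375.00       366.6875     1,100.0625
  4       375.00       363.9578     1,455.8313
  5       375.00       361.2485     1,806.2423
  6       375.00       358.5593     2,151.3555
  7       375.00       355.8901     2,491.2306
  8       375.00       353.2408     2,825.9262
  9       375.00       350.6112     3,155.5007
  10   25,375.00    23,548.0800   235,480.8001
  Σ                 26,799.9212   251,578.0329
P = 26,799.9212; Macaulay duration = 251,578.0329 / 26,799.9212 = 9.38727 half-year periods = 4.69363 years.
Modified duration = D_Mac / (1 + y) = 4.69363 / 1.0075 = 4.65869 years.

4.659 years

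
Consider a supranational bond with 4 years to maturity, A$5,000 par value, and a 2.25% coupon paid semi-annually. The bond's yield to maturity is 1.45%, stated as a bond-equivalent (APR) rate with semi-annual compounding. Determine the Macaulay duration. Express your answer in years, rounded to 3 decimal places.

Periodic yield y = 0.00725. Discount each cash flow and weight by its period:
  t   CF        PV=CF/(1+0.00725)^t    t·PV
  1        56.25        55.8451        55.8451
  2        56.25        55.4432       110.8863
  3        56.25        55.0441       165.1323
  4        56.25        54.6479       218.5916
  5        56.25        54.2545       271.2727
  6        56.25        53.8640       323.1842
  7        56.25        53.4763       374.3343
  8     5,056.25     4,772.3285    38,178.6280
  Σ                  5,154.9037    39,697.8745
Price P = Σ PV = 5,154.9037.
Macaulay duration = Σ(t·PV) / P = 39,697.8745 / 5,154.9037 = 7.70099 half-year periods.
In years: 7.70099 / 2 = 3.85050 years.

3.850 years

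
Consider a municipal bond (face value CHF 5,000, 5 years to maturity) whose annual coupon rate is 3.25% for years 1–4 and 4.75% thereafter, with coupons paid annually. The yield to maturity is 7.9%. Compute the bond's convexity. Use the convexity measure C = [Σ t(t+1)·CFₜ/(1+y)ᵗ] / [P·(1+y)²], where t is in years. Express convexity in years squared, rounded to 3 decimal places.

23.455

With y = 0.079:
  t   CF        PV=CF/(1+0.079)^t    t·PV        t(t+1)·PV
  1       162.50       150.6024       150.6024         301.2048
  2       162.50       139.5759       279.1518         837.4555
  3       162.50       129.3567       388.0702       1,552.2808
  4       162.50       119.8858       479.5430       2,397.7151
  5     5,237.50     3,581.1030    17,905.5150     107,433.0900
  Σ                  4,120.5238    19,202.8825     112,521.7462
P = 4,120.5238.
Convexity = Σ t(t+1)·PV / [P·(1+y)²] = 112,521.7462 / (4,120.5238 × 1.164241) = 23.45531.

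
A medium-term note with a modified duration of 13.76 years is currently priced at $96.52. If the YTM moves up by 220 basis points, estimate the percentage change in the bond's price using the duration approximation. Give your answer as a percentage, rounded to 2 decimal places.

Duration approximation: ΔP/P ≈ -D_mod · Δy = -13.76 × (+0.022) = -0.302720.
As a percentage: -30.2720%.

-30.27%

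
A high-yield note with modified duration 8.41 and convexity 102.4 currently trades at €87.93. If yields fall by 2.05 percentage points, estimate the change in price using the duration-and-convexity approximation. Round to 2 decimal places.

Duration effect: -D_mod·Δy = -8.41 × (-0.0205) = +0.172405
Convexity effect: ½·C·(Δy)² = 0.5 × 102.4 × (-0.0205)² = +0.0215168
ΔP/P ≈ +0.172405 + 0.0215168 = +0.1939218
ΔP ≈ 87.93 × (+0.1939218) = +17.051543874.

+€17.05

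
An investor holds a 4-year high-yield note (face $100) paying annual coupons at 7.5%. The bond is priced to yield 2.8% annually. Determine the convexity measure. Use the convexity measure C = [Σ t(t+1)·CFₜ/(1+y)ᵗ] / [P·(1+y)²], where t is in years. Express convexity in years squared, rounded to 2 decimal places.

With y = 0.028:
  t   CF        PV=CF/(1+0.028)^t    t·PV        t(t+1)·PV
  1         7.50         7.2957         7.2957          14.5914
  2         7.50         7.0970        14.1940          42.5820
  3         7.50         6.9037        20.7111          82.8444
  4       107.50        96.2578       385.0313       1,925.1563
  Σ                    117.5542       427.2321       2,065.1742
P = 117.5542.
Convexity = Σ t(t+1)·PV / [P·(1+y)²] = 2,065.1742 / (117.5542 × 1.056784) = 16.62387.

16.62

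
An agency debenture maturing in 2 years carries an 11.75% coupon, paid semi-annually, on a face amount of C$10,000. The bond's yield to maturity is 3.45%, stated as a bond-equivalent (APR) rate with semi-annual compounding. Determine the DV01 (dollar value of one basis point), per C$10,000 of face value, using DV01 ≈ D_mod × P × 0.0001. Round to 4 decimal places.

Periodic yield y = 0.01725.
  t   CF        PV=CF/(1+0.01725)^t    t·PV
  1       587.50       577.5375       577.5375
  2       587.50       567.7439     1,135.4878
  3       587.50       558.1164     1,674.3492
  4    10,587.50     9,887.4120    39,549.6478
  Σ                 11,590.8097    42,937.0223
P = 11,590.8097; D_Mac = 3.70440 half-year periods = 1.85220 yrs; D_mod = 1.82079 yrs.
DV01 ≈ 1.82079 × 11,590.8097 × 0.0001 = 2.110446.

C$2.1104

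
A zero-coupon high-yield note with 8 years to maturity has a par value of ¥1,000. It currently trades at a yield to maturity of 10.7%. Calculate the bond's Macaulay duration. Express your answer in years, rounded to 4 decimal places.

8.0000 years

A zero-coupon bond has a single cash flow at maturity, so its Macaulay duration equals its maturity: 8 years.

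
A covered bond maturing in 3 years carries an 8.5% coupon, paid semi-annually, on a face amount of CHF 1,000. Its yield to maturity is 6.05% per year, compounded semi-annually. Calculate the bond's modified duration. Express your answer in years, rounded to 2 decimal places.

Periodic yield y = 0.03025. First find Macaulay duration:
  t   CF        PV=CF/(1+0.03025)^t    t·PV
  1        42.50        41.2521        41.2521
  2        42.50        40.0409        80.0818
  3        42.50        38.8652       116.5956
  4        42.50        37.7241       150.8962
  5        42.50        36.6164       183.0821
  6     1,042.50       871.8069     5,230.8417
  Σ                  1,066.3056     5,802.7495
P = 1,066.3056; Macaulay duration = 5,802.7495 / 1,066.3056 = 5.44192 half-year periods = 2.72096 years.
Modified duration = D_Mac / (1 + y) = 2.72096 / 1.03025 = 2.64107 years.

2.64 years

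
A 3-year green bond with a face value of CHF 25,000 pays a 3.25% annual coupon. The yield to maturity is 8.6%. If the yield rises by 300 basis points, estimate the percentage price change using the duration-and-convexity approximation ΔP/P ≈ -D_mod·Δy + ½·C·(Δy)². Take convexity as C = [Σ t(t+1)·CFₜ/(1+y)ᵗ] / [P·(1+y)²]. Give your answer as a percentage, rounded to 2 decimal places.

-7.57%

With y = 0.086:
  t   CF        PV=CF/(1+0.086)^t    t·PV        t(t+1)·PV
  1       812.50       748.1584       748.1584       1,496.3168
  2       812.50       688.9120     1,377.8239       4,133.4717
  3    25,812.50    20,153.0412    60,459.1237     241,836.4947
  Σ                 21,590.1116    62,585.1060     247,466.2831
P = 21,590.1116; D_Mac = 2.89879 yrs; D_mod = 2.66923 yrs; C = 9.71855.
Duration effect: -2.66923 × (+0.03) = -0.080077
Convexity effect: 0.5 × 9.71855 × (0.03)² = +0.0043733
ΔP/P ≈ -0.080077 + 0.0043733 = -0.075704 = -7.5704%.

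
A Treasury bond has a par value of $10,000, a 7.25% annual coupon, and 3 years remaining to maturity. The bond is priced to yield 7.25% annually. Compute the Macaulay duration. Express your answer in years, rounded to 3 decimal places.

Periodic yield y = 0.0725. Discount each cash flow and weight by its year:
  t   CF        PV=CF/(1+0.0725)^t    t·PV
  1       725.00       675.9907       675.9907
  2       725.00       630.2943     1,260.5887
  3    10,725.00     8,693.7150    26,081.1450
  Σ                 10,000.0000    28,017.7243
Price P = Σ PV = 10,000.0000.
Macaulay duration = Σ(t·PV) / P = 28,017.7243 / 10,000.0000 = 2.80177 years.

2.802 years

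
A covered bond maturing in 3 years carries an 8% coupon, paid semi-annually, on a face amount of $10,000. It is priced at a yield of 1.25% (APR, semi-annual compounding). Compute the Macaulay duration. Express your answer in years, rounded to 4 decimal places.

Periodic yield y = 0.00625. Discount each cash flow and weight by its period:
  t   CF        PV=CF/(1+0.00625)^t    t·PV
  1       400.00       397.5155       397.5155
  2       400.00       395.0465       790.0930
  3       400.00       392.5928     1,177.7783
  4       400.00       390.1543     1,560.6173
  5       400.00       387.7310     1,938.6550
  6    10,400.00    10,018.3910    60,110.3462
  Σ                 11,981.4312    65,975.0053
Price P = Σ PV = 11,981.4312.
Macaulay duration = Σ(t·PV) / P = 65,975.0053 / 11,981.4312 = 5.50644 half-year periods.
In years: 5.50644 / 2 = 2.75322 years.

2.7532 years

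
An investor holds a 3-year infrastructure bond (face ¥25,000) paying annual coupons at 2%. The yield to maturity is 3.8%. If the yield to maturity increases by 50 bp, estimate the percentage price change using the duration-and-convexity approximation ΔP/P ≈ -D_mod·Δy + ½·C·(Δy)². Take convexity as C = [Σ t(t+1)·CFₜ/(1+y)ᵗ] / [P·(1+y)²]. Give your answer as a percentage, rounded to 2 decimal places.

-1.40%

With y = 0.038:
  t   CF        PV=CF/(1+0.038)^t    t·PV        t(t+1)·PV
  1       500.00       481.6956       481.6956         963.3911
  2       500.00       464.0612       928.1225       2,784.3674
  3    25,500.00    22,800.6968    68,402.0905     273,608.3619
  Σ                 23,746.4536    69,811.9085     277,356.1205
P = 23,746.4536; D_Mac = 2.93989 yrs; D_mod = 2.83226 yrs; C = 10.84037.
Duration effect: -2.83226 × (+0.005) = -0.014161
Convexity effect: 0.5 × 10.84037 × (0.005)² = +0.0001355
ΔP/P ≈ -0.014161 + 0.0001355 = -0.014026 = -1.4026%.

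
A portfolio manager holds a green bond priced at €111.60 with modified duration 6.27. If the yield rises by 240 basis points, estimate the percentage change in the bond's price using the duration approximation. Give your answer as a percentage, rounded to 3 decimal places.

Duration approximation: ΔP/P ≈ -D_mod · Δy = -6.27 × (+0.024) = -0.150480.
As a percentage: -15.0480%.

-15.048%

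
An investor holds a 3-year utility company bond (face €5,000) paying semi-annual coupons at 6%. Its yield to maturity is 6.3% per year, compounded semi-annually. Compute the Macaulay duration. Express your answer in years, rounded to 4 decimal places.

Periodic yield y = 0.0315. Discount each cash flow and weight by its period:
  t   CF        PV=CF/(1+0.0315)^t    t·PV
  1       150.00       145.4193       145.4193
  2       150.00       140.9785       281.9569
  3       150.00       136.6733       410.0198
  4       150.00       132.4995       529.9981
  5       150.00       128.4533       642.2663
  6     5,150.00     4,275.5485    25,653.2909
  Σ                  4,959.5723    27,662.9513
Price P = Σ PV = 4,959.5723.
Macaulay duration = Σ(t·PV) / P = 27,662.9513 / 4,959.5723 = 5.57769 half-year periods.
In years: 5.57769 / 2 = 2.78884 years.

2.7888 years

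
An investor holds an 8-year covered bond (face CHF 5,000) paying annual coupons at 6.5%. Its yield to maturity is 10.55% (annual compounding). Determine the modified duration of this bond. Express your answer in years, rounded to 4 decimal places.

5.6679 years

Periodic yield y = 0.1055. First find Macaulay duration:
  t   CF        PV=CF/(1+0.1055)^t    t·PV
  1       325.00       293.9846       293.9846
  2       325.00       265.9291       531.8582
  3       325.00       240.5510       721.6529
  4       325.00       217.5947       870.3789
  5       325.00       196.8292       984.1462
  6       325.00       178.0454     1,068.2727
  7       325.00       161.0542     1,127.3796
  8     5,325.00     2,386.9847    19,095.8777
  Σ                  3,940.9731    24,693.5509
P = 3,940.9731; Macaulay duration = 24,693.5509 / 3,940.9731 = 6.26585 years.
Modified duration = D_Mac / (1 + y) = 6.26585 / 1.1055 = 5.66789 years.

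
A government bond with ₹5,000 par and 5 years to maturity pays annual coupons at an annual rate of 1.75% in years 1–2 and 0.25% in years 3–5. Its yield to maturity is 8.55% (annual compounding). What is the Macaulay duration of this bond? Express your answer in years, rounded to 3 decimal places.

Periodic yield y = 0.0855. Discount each cash flow and weight by its year:
  t   CF        PV=CF/(1+0.0855)^t    t·PV
  1        87.50        80.6080        80.6080
  2        87.50        74.2589       148.5178
  3        12.50         9.7728        29.3185
  4        12.50         9.0031        36.0123
  5     5,012.50     3,325.8698    16,629.3491
  Σ                  3,499.5126    16,923.8057
Price P = Σ PV = 3,499.5126.
Macaulay duration = Σ(t·PV) / P = 16,923.8057 / 3,499.5126 = 4.83605 years.

4.836 years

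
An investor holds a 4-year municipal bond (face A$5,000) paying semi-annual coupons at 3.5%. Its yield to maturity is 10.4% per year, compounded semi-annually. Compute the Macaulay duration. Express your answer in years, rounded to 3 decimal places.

3.729 years

Periodic yield y = 0.052. Discount each cash flow and weight by its period:
  t   CF        PV=CF/(1+0.052)^t    t·PV
  1        87.50        83.1749        83.1749
  2        87.50        79.0636       158.1272
  3        87.50        75.1555       225.4665
  4        87.50        71.4406       285.7624
  5        87.50        67.9093       339.5466
  6        87.50        64.5526       387.3155
  7        87.50        61.3618       429.5324
  8     5,087.50     3,391.3960    27,131.1680
  Σ                  3,894.0543    29,040.0935
Price P = Σ PV = 3,894.0543.
Macaulay duration = Σ(t·PV) / P = 29,040.0935 / 3,894.0543 = 7.45755 half-year periods.
In years: 7.45755 / 2 = 3.72877 years.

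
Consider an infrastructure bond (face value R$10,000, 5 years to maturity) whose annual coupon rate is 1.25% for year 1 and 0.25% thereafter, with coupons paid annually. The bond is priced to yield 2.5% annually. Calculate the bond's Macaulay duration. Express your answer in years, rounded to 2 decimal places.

Periodic yield y = 0.025. Discount each cash flow and weight by its year:
  t   CF        PV=CF/(1+0.025)^t    t·PV
  1       125.00       121.9512       121.9512
  2        25.00        23.7954        47.5907
  3        25.00        23.2150        69.6450
  4        25.00        22.6488        90.5951
  5    10,025.00     8,860.6392    44,303.1962
  Σ                  9,052.2496    44,632.9781
Price P = Σ PV = 9,052.2496.
Macaulay duration = Σ(t·PV) / P = 44,632.9781 / 9,052.2496 = 4.93060 years.

4.93 years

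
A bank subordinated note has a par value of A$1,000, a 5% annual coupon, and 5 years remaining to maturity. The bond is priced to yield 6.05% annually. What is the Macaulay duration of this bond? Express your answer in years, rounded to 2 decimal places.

Periodic yield y = 0.0605. Discount each cash flow and weight by its year:
  t   CF        PV=CF/(1+0.0605)^t    t·PV
  1        50.00        47.1476        47.1476
  2        50.00        44.4579        88.9157
  3        50.00        41.9216       125.7648
  4        50.00        39.5300       158.1202
  5     1,050.00       782.7732     3,913.8659
  Σ                    955.8303     4,333.8142
Price P = Σ PV = 955.8303.
Macaulay duration = Σ(t·PV) / P = 4,333.8142 / 955.8303 = 4.53408 years.

4.53 years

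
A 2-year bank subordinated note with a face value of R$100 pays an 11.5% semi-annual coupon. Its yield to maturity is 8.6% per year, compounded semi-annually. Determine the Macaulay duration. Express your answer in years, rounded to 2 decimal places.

Periodic yield y = 0.043. Discount each cash flow and weight by its period:
  t   CF        PV=CF/(1+0.043)^t    t·PV
  1         5.75         5.5129         5.5129
  2         5.75         5.2857        10.5713
  3         5.75         5.0677        15.2032
  4       105.75        89.3600       357.4400
  Σ                    105.2263       388.7275
Price P = Σ PV = 105.2263.
Macaulay duration = Σ(t·PV) / P = 388.7275 / 105.2263 = 3.69420 half-year periods.
In years: 3.69420 / 2 = 1.84710 years.

1.85 years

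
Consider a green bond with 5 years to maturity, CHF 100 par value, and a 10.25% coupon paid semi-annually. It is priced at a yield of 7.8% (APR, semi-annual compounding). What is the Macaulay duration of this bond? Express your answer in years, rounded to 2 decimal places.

Periodic yield y = 0.039. Discount each cash flow and weight by its period:
  t   CF        PV=CF/(1+0.039)^t    t·PV
  1        5.125         4.9326         4.9326
  2        5.125         4.7475         9.4950
  3        5.125         4.5693        13.7078
  4        5.125         4.3978        17.5910
  5        5.125         4.2327        21.1634
  6        5.125         4.0738        24.4428
  7        5.125         3.9209        27.4463
  8        5.125         3.7737        30.1897
  9        5.125         3.6321        32.6886
  10     105.125        71.7052       717.0518
  Σ                    109.9855       898.7091
Price P = Σ PV = 109.9855.
Macaulay duration = Σ(t·PV) / P = 898.7091 / 109.9855 = 8.17116 half-year periods.
In years: 8.17116 / 2 = 4.08558 years.

4.09 years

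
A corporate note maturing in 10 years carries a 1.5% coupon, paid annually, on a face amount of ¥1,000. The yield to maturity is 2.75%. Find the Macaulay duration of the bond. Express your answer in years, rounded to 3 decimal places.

Periodic yield y = 0.0275. Discount each cash flow and weight by its year:
  t   CF        PV=CF/(1+0.0275)^t    t·PV
  1        15.00        14.5985        14.5985
  2        15.00        14.2078        28.4156
  3        15.00        13.8276        41.4827
  4        15.00        13.4575        53.8299
  5        15.00        13.0973        65.4865
  6        15.00        12.7468        76.4806
  7        15.00        12.4056        86.8393
  8        15.00        12.0736        96.5888
  9        15.00        11.7505       105.7541
  10    1,015.00       773.8339     7,738.3387
  Σ                    891.9990     8,307.8150
Price P = Σ PV = 891.9990.
Macaulay duration = Σ(t·PV) / P = 8,307.8150 / 891.9990 = 9.31370 years.

9.314 years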